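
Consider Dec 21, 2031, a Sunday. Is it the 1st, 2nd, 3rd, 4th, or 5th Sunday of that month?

3rd

Day 21 falls in week ⌈21/7⌉ of the month.
Days 1–7 hold the 1st Sunday, 8–14 the 2nd, 15–21 the 3rd, 22–28 the 4th, 29–31 the 5th.
21 is in the range for the 3rd.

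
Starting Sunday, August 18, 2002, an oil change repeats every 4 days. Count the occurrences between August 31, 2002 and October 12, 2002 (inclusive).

10

Occurrences land 4·i days after August 18, 2002 for i = 0, 1, 2, …
August 31, 2002 is 13 days after the start; 13 ÷ 4 = 3 remainder 1; since the remainder is 1, round up to i = 4. First occurrence in the window: #5 on September 3, 2002 (4×4 = 16 days in).
October 12, 2002 is 55 days after the start; 55 ÷ 4 = 13 remainder 3. Last occurrence in the window: #14 on October 9, 2002.
Occurrences #5 through #14: 10 in total.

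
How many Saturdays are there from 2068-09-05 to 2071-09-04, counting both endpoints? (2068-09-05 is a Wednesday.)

156

2068-09-05 is a Wednesday; the first Saturday on or after it is 2068-09-08 (3 days later).
From 2068-09-08 to 2071-09-04: 114 + 365 + 365 + 247 = 1091 days (rest of 2068, 2069, 2070, to 2071-09-04 in 2071).
1091 ÷ 7 = 155 full weeks with remainder 6, so 155 more Saturdays after the first → 156.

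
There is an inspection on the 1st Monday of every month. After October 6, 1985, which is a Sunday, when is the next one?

October 1985 starts on a Tuesday, so its 1st Monday is October 7, 1985 (6 days in).
October 7, 1985 is after October 6, 1985, so that is the next one.

October 7, 1985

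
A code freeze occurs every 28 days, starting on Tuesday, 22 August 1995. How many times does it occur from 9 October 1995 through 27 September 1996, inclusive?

13

Occurrences land 28·i days after 22 August 1995 for i = 0, 1, 2, …
9 October 1995 is 48 days after the start; 48 ÷ 28 = 1 remainder 20; since the remainder is 20, round up to i = 2. First occurrence in the window: #3 on 17 October 1995 (2×28 = 56 days in).
27 September 1996 is 402 days after the start; 402 ÷ 28 = 14 remainder 10. Last occurrence in the window: #15 on 17 September 1996.
Occurrences #3 through #15: 13 in total.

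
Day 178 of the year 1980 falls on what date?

26 June 1980

January has 31 days (178 − 31 = 147 remain).
February has 29 days (147 − 29 = 118 remain).
March has 31 days (118 − 31 = 87 remain).
April has 30 days (87 − 30 = 57 remain).
May has 31 days (57 − 31 = 26 remain).
26 into June → June 26.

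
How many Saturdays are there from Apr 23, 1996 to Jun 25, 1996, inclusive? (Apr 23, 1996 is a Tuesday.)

9

Apr 23, 1996 is a Tuesday; the first Saturday on or after it is Apr 27, 1996 (4 days later).
From Apr 27, 1996 to Jun 25, 1996: 3 + 31 + 25 = 59 days (rest of Apr, May, Jun).
59 ÷ 7 = 8 full weeks with remainder 3, so 8 more Saturdays after the first → 9.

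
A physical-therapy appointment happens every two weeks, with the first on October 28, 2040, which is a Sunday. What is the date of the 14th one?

The 14th occurrence is 13 intervals after the first: 13 × 14 = 182 days after October 28, 2040.
October has 31 days — 3 days to the end of October leaves 179.
November has 30 days (149 left).
December has 31 days (118 left).
January has 31 days (87 left).
February has 28 days (59 left).
March has 31 days (28 left).
28 days into April → April 28, 2041.

April 28, 2041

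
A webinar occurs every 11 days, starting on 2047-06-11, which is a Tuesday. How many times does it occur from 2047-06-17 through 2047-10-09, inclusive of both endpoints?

Occurrences land 11·i days after 2047-06-11 for i = 0, 1, 2, …
2047-06-17 is 6 days after the start; 6 ÷ 11 = 0 remainder 6; since the remainder is 6, round up to i = 1. First occurrence in the window: #2 on 2047-06-22 (1×11 = 11 days in).
2047-10-09 is 120 days after the start; 120 ÷ 11 = 10 remainder 10. Last occurrence in the window: #11 on 2047-09-29.
Occurrences #2 through #11: 10 in total.

10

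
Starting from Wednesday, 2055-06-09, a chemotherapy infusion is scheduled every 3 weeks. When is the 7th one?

The 7th occurrence is 6 intervals after the first: 6 × 21 = 126 days after 2055-06-09.
June has 30 days — 21 days to the end of June leaves 105.
July has 31 days (74 left).
August has 31 days (43 left).
September has 30 days (13 left).
13 days into October → 2055-10-13.

2055-10-13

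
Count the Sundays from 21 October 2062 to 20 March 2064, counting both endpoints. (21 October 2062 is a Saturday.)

21 October 2062 is a Saturday; the first Sunday on or after it is 22 October 2062 (1 day later).
From 22 October 2062 to 20 March 2064: 70 + 365 + 80 = 515 days (rest of 2062, 2063, to 20 March 2064 in 2064).
515 ÷ 7 = 73 full weeks with remainder 4, so 73 more Sundays after the first → 74.

74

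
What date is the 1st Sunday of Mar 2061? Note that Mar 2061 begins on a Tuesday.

Mar 2061 begins on a Tuesday, so the first Sunday is Mar 6 (5 days later).

Mar 6, 2061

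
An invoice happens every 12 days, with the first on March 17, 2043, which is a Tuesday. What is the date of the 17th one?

The 17th occurrence is 16 intervals after the first: 16 × 12 = 192 days after March 17, 2043.
March has 31 days — 14 days to the end of March leaves 178.
April has 30 days (148 left).
May has 31 days (117 left).
June has 30 days (87 left).
July has 31 days (56 left).
August has 31 days (25 left).
25 days into September → September 25, 2043.

September 25, 2043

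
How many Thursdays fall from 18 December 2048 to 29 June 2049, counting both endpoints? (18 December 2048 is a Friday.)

27

18 December 2048 is a Friday; the first Thursday on or after it is 24 December 2048 (6 days later).
From 24 December 2048 to 29 June 2049: 7 + 31 + 28 + 31 + 30 + 31 + 29 = 187 days (rest of December, January, February, March, April, May, June).
187 ÷ 7 = 26 full weeks with remainder 5, so 26 more Thursdays after the first → 27.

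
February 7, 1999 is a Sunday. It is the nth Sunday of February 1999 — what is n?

Day 7 falls in week ⌈7/7⌉ of the month.
Days 1–7 hold the 1st Sunday, 8–14 the 2nd, 15–21 the 3rd, 22–28 the 4th, 29–31 the 5th.
7 is in the range for the 1st.

1st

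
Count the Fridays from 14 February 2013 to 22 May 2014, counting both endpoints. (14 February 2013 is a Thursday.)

66

14 February 2013 is a Thursday; the first Friday on or after it is 15 February 2013 (1 day later).
From 15 February 2013 to 22 May 2014: 319 + 142 = 461 days (rest of 2013, to 22 May 2014 in 2014).
461 ÷ 7 = 65 full weeks with remainder 6, so 65 more Fridays after the first → 66.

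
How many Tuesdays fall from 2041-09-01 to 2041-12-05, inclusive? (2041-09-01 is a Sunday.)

2041-09-01 is a Sunday; the first Tuesday on or after it is 2041-09-03 (2 days later).
From 2041-09-03 to 2041-12-05: 27 + 31 + 30 + 5 = 93 days (rest of September, October, November, December).
93 ÷ 7 = 13 full weeks with remainder 2, so 13 more Tuesdays after the first → 14.

14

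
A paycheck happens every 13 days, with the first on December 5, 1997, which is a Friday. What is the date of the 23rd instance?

September 17, 1998

The 23rd occurrence is 22 intervals after the first: 22 × 13 = 286 days after December 5, 1997.
December has 31 days — 26 days to the end of December leaves 260.
January has 31 days (229 left).
February has 28 days (201 left).
March has 31 days (170 left).
April has 30 days (140 left).
May has 31 days (109 left).
June has 30 days (79 left).
July has 31 days (48 left).
August has 31 days (17 left).
17 days into September → September 17, 1998.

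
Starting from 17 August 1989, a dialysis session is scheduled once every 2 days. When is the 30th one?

The 30th occurrence is 29 intervals after the first: 29 × 2 = 58 days after 17 August 1989.
August has 31 days — 14 days to the end of August leaves 44.
September has 30 days (14 left).
14 days into October → 14 October 1989.

14 October 1989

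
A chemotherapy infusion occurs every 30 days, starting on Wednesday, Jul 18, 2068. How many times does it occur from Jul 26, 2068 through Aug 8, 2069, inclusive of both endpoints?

12

Occurrences land 30·i days after Jul 18, 2068 for i = 0, 1, 2, …
Jul 26, 2068 is 8 days after the start; 8 ÷ 30 = 0 remainder 8; since the remainder is 8, round up to i = 1. First occurrence in the window: #2 on Aug 17, 2068 (1×30 = 30 days in).
Aug 8, 2069 is 386 days after the start; 386 ÷ 30 = 12 remainder 26. Last occurrence in the window: #13 on Jul 13, 2069.
Occurrences #2 through #13: 12 in total.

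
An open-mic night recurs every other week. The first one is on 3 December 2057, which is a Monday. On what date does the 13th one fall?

The 13th occurrence is 12 intervals after the first: 12 × 14 = 168 days after 3 December 2057.
December has 31 days — 28 days to the end of December leaves 140.
January has 31 days (109 left).
February has 28 days (81 left).
March has 31 days (50 left).
April has 30 days (20 left).
20 days into May → 20 May 2058.

20 May 2058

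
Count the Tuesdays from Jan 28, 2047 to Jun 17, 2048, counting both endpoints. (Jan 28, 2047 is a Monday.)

73

Jan 28, 2047 is a Monday; the first Tuesday on or after it is Jan 29, 2047 (1 day later).
From Jan 29, 2047 to Jun 17, 2048: 336 + 169 = 505 days (rest of 2047, to Jun 17, 2048 in 2048).
505 ÷ 7 = 72 full weeks with remainder 1, so 72 more Tuesdays after the first → 73.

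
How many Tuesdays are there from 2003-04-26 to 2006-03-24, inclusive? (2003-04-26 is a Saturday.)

2003-04-26 is a Saturday; the first Tuesday on or after it is 2003-04-29 (3 days later).
From 2003-04-29 to 2006-03-24: 246 + 366 + 365 + 83 = 1060 days (rest of 2003, 2004, 2005, to 2006-03-24 in 2006).
1060 ÷ 7 = 151 full weeks with remainder 3, so 151 more Tuesdays after the first → 152.

152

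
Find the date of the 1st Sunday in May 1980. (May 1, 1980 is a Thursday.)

May 1980 begins on a Thursday, so the first Sunday is May 4 (3 days later).

4 May 1980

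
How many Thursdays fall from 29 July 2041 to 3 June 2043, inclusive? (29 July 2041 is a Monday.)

29 July 2041 is a Monday; the first Thursday on or after it is 1 August 2041 (3 days later).
From 1 August 2041 to 3 June 2043: 152 + 365 + 154 = 671 days (rest of 2041, 2042, to 3 June 2043 in 2043).
671 ÷ 7 = 95 full weeks with remainder 6, so 95 more Thursdays after the first → 96.

96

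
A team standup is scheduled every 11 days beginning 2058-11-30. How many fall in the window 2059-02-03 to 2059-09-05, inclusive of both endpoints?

20

Occurrences land 11·i days after 2058-11-30 for i = 0, 1, 2, …
2059-02-03 is 65 days after the start; 65 ÷ 11 = 5 remainder 10; since the remainder is 10, round up to i = 6. First occurrence in the window: #7 on 2059-02-04 (6×11 = 66 days in).
2059-09-05 is 279 days after the start; 279 ÷ 11 = 25 remainder 4. Last occurrence in the window: #26 on 2059-09-01.
Occurrences #7 through #26: 20 in total.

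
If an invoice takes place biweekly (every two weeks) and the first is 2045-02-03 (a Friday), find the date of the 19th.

The 19th occurrence is 18 intervals after the first: 18 × 14 = 252 days after 2045-02-03.
February has 28 days — 25 days to the end of February leaves 227.
March has 31 days (196 left).
April has 30 days (166 left).
May has 31 days (135 left).
June has 30 days (105 left).
July has 31 days (74 left).
August has 31 days (43 left).
September has 30 days (13 left).
13 days into October → 2045-10-13.

2045-10-13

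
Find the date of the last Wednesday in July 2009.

July 29, 2009

The first Wednesday of July 2009 is July 1.
July 2009 has 31 days. Adding weeks: 1, 8, 15, 22, 29 — the last one ≤ 31 is the 29th.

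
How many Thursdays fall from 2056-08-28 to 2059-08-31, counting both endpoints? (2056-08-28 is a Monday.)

157

2056-08-28 is a Monday; the first Thursday on or after it is 2056-08-31 (3 days later).
From 2056-08-31 to 2059-08-31: 122 + 365 + 365 + 243 = 1095 days (rest of 2056, 2057, 2058, to 2059-08-31 in 2059).
1095 ÷ 7 = 156 full weeks with remainder 3, so 156 more Thursdays after the first → 157.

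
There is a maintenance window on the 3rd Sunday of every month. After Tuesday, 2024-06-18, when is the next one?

June 2024 starts on a Saturday; its first Sunday is the 2nd, so the 3rd Sunday is the 16th — 2024-06-16.
That is not after 2024-06-18, so look at July 2024.
July 2024 starts on a Monday; its first Sunday is the 7th, so the 3rd Sunday is the 21st — 2024-07-21.

2024-07-21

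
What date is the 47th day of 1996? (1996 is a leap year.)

1996-02-16

January has 31 days (47 − 31 = 16 remain).
16 into February → February 16.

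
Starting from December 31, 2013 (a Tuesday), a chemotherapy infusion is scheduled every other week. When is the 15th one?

The 15th occurrence is 14 intervals after the first: 14 × 14 = 196 days after December 31, 2013.
December has 31 days — 0 days to the end of December leaves 196.
January has 31 days (165 left).
February has 28 days (137 left).
March has 31 days (106 left).
April has 30 days (76 left).
May has 31 days (45 left).
June has 30 days (15 left).
15 days into July → July 15, 2014.

July 15, 2014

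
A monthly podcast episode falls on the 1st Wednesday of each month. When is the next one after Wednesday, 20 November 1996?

4 December 1996

November 1996 starts on a Friday, so its 1st Wednesday is 6 November 1996 (5 days in).
That is not after 20 November 1996, so look at December 1996.
December 1996 starts on a Sunday, so its 1st Wednesday is 4 December 1996 (3 days in).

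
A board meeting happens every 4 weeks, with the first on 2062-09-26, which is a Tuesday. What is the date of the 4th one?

2062-12-19

The 4th occurrence is 3 intervals after the first: 3 × 28 = 84 days after 2062-09-26.
September has 30 days — 4 days to the end of September leaves 80.
October has 31 days (49 left).
November has 30 days (19 left).
19 days into December → 2062-12-19.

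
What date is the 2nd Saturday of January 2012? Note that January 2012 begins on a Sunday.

2012-01-14

January 2012 begins on a Sunday, so the first Saturday is January 7 (6 days later).
The 2nd Saturday is 1 weeks later: 7 + 7 = 14.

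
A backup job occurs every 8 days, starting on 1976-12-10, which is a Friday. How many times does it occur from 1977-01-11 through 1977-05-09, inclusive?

Occurrences land 8·i days after 1976-12-10 for i = 0, 1, 2, …
1977-01-11 is 32 days after the start; 32 ÷ 8 = 4 remainder 0. First occurrence in the window: #5 on 1977-01-11 (4×8 = 32 days in).
1977-05-09 is 150 days after the start; 150 ÷ 8 = 18 remainder 6. Last occurrence in the window: #19 on 1977-05-03.
Occurrences #5 through #19: 15 in total.

15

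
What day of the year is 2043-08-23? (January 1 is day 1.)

235

Days in months before August: 31 + 28 + 31 + 30 + 31 + 30 + 31 = 212.
Plus 23 days into August → day 235.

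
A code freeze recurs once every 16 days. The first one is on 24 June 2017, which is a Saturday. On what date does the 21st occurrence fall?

10 May 2018

The 21st occurrence is 20 intervals after the first: 20 × 16 = 320 days after 24 June 2017.
June has 30 days — 6 days to the end of June leaves 314.
July has 31 days (283 left).
August has 31 days (252 left).
September has 30 days (222 left).
October has 31 days (191 left).
November has 30 days (161 left).
December has 31 days (130 left).
January has 31 days (99 left).
February has 28 days (71 left).
March has 31 days (40 left).
April has 30 days (10 left).
10 days into May → 10 May 2018.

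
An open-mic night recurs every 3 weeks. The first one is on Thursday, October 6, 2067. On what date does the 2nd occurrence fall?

The 2nd occurrence is 1 interval after the first: 1 × 21 = 21 days after October 6, 2067.
21 days later is October 27, 2067.

October 27, 2067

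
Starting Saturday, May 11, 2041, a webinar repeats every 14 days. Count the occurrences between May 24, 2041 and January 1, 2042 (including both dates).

Occurrences land 14·i days after May 11, 2041 for i = 0, 1, 2, …
May 24, 2041 is 13 days after the start; 13 ÷ 14 = 0 remainder 13; since the remainder is 13, round up to i = 1. First occurrence in the window: #2 on May 25, 2041 (1×14 = 14 days in).
January 1, 2042 is 235 days after the start; 235 ÷ 14 = 16 remainder 11. Last occurrence in the window: #17 on December 21, 2041.
Occurrences #2 through #17: 16 in total.

16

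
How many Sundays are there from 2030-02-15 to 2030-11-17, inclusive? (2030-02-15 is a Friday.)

2030-02-15 is a Friday; the first Sunday on or after it is 2030-02-17 (2 days later).
From 2030-02-17 to 2030-11-17: 11 + 31 + 30 + 31 + 30 + 31 + 31 + 30 + 31 + 17 = 273 days (rest of February, March, April, May, June, July, August, September, October, November).
273 ÷ 7 = 39 full weeks with remainder 0, so 39 more Sundays after the first → 40.

40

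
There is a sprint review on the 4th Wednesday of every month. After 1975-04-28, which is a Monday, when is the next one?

1975-05-28

April 1975 starts on a Tuesday; its first Wednesday is the 2nd, so the 4th Wednesday is the 23rd — 1975-04-23.
That is not after 1975-04-28, so look at May 1975.
May 1975 starts on a Thursday; its first Wednesday is the 7th, so the 4th Wednesday is the 28th — 1975-05-28.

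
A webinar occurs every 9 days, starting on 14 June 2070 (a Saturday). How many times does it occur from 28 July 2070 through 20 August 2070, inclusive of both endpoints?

Occurrences land 9·i days after 14 June 2070 for i = 0, 1, 2, …
28 July 2070 is 44 days after the start; 44 ÷ 9 = 4 remainder 8; since the remainder is 8, round up to i = 5. First occurrence in the window: #6 on 29 July 2070 (5×9 = 45 days in).
20 August 2070 is 67 days after the start; 67 ÷ 9 = 7 remainder 4. Last occurrence in the window: #8 on 16 August 2070.
Occurrences #6 through #8: 3 in total.

3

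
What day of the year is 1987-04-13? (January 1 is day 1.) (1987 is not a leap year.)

Days in months before April: 31 + 28 + 31 = 90.
Plus 13 days into April → day 103.

103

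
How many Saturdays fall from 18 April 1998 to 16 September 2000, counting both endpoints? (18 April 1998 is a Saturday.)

18 April 1998 is a Saturday; the first Saturday on or after it is 18 April 1998.
From 18 April 1998 to 16 September 2000: 257 + 365 + 260 = 882 days (rest of 1998, 1999, to 16 September 2000 in 2000).
882 ÷ 7 = 126 full weeks with remainder 0, so 126 more Saturdays after the first → 127.

127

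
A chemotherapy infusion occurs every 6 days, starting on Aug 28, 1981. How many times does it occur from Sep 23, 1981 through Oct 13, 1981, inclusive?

Occurrences land 6·i days after Aug 28, 1981 for i = 0, 1, 2, …
Sep 23, 1981 is 26 days after the start; 26 ÷ 6 = 4 remainder 2; since the remainder is 2, round up to i = 5. First occurrence in the window: #6 on Sep 27, 1981 (5×6 = 30 days in).
Oct 13, 1981 is 46 days after the start; 46 ÷ 6 = 7 remainder 4. Last occurrence in the window: #8 on Oct 9, 1981.
Occurrences #6 through #8: 3 in total.

3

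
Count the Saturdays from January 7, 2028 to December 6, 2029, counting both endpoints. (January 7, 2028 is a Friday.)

January 7, 2028 is a Friday; the first Saturday on or after it is January 8, 2028 (1 day later).
From January 8, 2028 to December 6, 2029: 358 + 340 = 698 days (rest of 2028, to December 6, 2029 in 2029).
698 ÷ 7 = 99 full weeks with remainder 5, so 99 more Saturdays after the first → 100.

100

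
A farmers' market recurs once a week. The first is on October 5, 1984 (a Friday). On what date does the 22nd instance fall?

March 1, 1985

The 22nd occurrence is 21 intervals after the first: 21 × 7 = 147 days after October 5, 1984.
October has 31 days — 26 days to the end of October leaves 121.
November has 30 days (91 left).
December has 31 days (60 left).
January has 31 days (29 left).
February has 28 days (1 left).
1 day into March → March 1, 1985.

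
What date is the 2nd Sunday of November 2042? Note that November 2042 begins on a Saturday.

November 2042 begins on a Saturday, so the first Sunday is November 2 (1 day later).
The 2nd Sunday is 1 weeks later: 2 + 7 = 9.

November 9, 2042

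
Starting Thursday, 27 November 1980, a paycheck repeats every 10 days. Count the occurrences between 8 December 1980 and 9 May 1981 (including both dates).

15

Occurrences land 10·i days after 27 November 1980 for i = 0, 1, 2, …
8 December 1980 is 11 days after the start; 11 ÷ 10 = 1 remainder 1; since the remainder is 1, round up to i = 2. First occurrence in the window: #3 on 17 December 1980 (2×10 = 20 days in).
9 May 1981 is 163 days after the start; 163 ÷ 10 = 16 remainder 3. Last occurrence in the window: #17 on 6 May 1981.
Occurrences #3 through #17: 15 in total.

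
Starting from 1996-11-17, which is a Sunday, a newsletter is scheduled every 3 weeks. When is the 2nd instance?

1996-12-08

The 2nd occurrence is 1 interval after the first: 1 × 21 = 21 days after 1996-11-17.
November has 30 days — 13 days to the end of November leaves 8.
8 days into December → 1996-12-08.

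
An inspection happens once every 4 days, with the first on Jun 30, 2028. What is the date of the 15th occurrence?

The 15th occurrence is 14 intervals after the first: 14 × 4 = 56 days after Jun 30, 2028.
Jun has 30 days — 0 days to the end of Jun leaves 56.
Jul has 31 days (25 left).
25 days into Aug → Aug 25, 2028.

Aug 25, 2028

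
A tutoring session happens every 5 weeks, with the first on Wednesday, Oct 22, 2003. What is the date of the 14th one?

The 14th occurrence is 13 intervals after the first: 13 × 35 = 455 days after Oct 22, 2003.
Oct has 31 days — 9 days to the end of Oct leaves 446.
From end of Oct to end of 2003 is 61 days (385 left).
2004 has 366 days (19 left).
19 days into Jan → Jan 19, 2005.

Jan 19, 2005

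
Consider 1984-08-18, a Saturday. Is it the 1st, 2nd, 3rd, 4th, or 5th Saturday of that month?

Day 18 falls in week ⌈18/7⌉ of the month.
Days 1–7 hold the 1st Saturday, 8–14 the 2nd, 15–21 the 3rd, 22–28 the 4th, 29–31 the 5th.
18 is in the range for the 3rd.

3rd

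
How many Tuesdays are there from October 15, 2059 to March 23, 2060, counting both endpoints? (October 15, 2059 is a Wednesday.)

23

October 15, 2059 is a Wednesday; the first Tuesday on or after it is October 21, 2059 (6 days later).
From October 21, 2059 to March 23, 2060: 10 + 30 + 31 + 31 + 29 + 23 = 154 days (rest of October, November, December, January, February, March).
154 ÷ 7 = 22 full weeks with remainder 0, so 22 more Tuesdays after the first → 23.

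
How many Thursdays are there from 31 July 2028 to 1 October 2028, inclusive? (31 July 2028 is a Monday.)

31 July 2028 is a Monday; the first Thursday on or after it is 3 August 2028 (3 days later).
From 3 August 2028 to 1 October 2028: 28 + 30 + 1 = 59 days (rest of August, September, October).
59 ÷ 7 = 8 full weeks with remainder 3, so 8 more Thursdays after the first → 9.

9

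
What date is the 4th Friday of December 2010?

24 December 2010

The first Friday of December 2010 is December 3.
The 4th Friday is 3 weeks later: 3 + 21 = 24.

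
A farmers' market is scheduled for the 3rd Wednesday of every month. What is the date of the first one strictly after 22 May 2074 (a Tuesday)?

20 June 2074

May 2074 starts on a Tuesday; its first Wednesday is the 2nd, so the 3rd Wednesday is the 16th — 16 May 2074.
That is not after 22 May 2074, so look at June 2074.
June 2074 starts on a Friday; its first Wednesday is the 6th, so the 3rd Wednesday is the 20th — 20 June 2074.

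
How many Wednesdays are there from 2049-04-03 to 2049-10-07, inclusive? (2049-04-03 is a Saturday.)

27

2049-04-03 is a Saturday; the first Wednesday on or after it is 2049-04-07 (4 days later).
From 2049-04-07 to 2049-10-07: 23 + 31 + 30 + 31 + 31 + 30 + 7 = 183 days (rest of April, May, June, July, August, September, October).
183 ÷ 7 = 26 full weeks with remainder 1, so 26 more Wednesdays after the first → 27.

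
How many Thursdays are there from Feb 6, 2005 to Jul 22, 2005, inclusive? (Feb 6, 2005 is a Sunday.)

24

Feb 6, 2005 is a Sunday; the first Thursday on or after it is Feb 10, 2005 (4 days later).
From Feb 10, 2005 to Jul 22, 2005: 18 + 31 + 30 + 31 + 30 + 22 = 162 days (rest of Feb, Mar, Apr, May, Jun, Jul).
162 ÷ 7 = 23 full weeks with remainder 1, so 23 more Thursdays after the first → 24.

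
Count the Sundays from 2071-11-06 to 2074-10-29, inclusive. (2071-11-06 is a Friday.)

156

2071-11-06 is a Friday; the first Sunday on or after it is 2071-11-08 (2 days later).
From 2071-11-08 to 2074-10-29: 53 + 366 + 365 + 302 = 1086 days (rest of 2071, 2072, 2073, to 2074-10-29 in 2074).
1086 ÷ 7 = 155 full weeks with remainder 1, so 155 more Sundays after the first → 156.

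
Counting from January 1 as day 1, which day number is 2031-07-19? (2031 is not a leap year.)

200

Days in months before July: 31 + 28 + 31 + 30 + 31 + 30 = 181.
Plus 19 days into July → day 200.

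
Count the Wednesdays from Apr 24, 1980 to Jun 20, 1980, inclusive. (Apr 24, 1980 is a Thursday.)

8

Apr 24, 1980 is a Thursday; the first Wednesday on or after it is Apr 30, 1980 (6 days later).
From Apr 30, 1980 to Jun 20, 1980: 0 + 31 + 20 = 51 days (rest of Apr, May, Jun).
51 ÷ 7 = 7 full weeks with remainder 2, so 7 more Wednesdays after the first → 8.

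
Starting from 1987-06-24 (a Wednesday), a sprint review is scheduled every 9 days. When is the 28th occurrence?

The 28th occurrence is 27 intervals after the first: 27 × 9 = 243 days after 1987-06-24.
June has 30 days — 6 days to the end of June leaves 237.
July has 31 days (206 left).
August has 31 days (175 left).
September has 30 days (145 left).
October has 31 days (114 left).
November has 30 days (84 left).
December has 31 days (53 left).
January has 31 days (22 left).
22 days into February → 1988-02-22.

1988-02-22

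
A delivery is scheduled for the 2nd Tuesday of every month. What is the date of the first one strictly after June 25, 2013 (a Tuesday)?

July 9, 2013

June 2013 starts on a Saturday; its first Tuesday is the 4th, so the 2nd Tuesday is the 11th — June 11, 2013.
That is not after June 25, 2013, so look at July 2013.
July 2013 starts on a Monday; its first Tuesday is the 2nd, so the 2nd Tuesday is the 9th — July 9, 2013.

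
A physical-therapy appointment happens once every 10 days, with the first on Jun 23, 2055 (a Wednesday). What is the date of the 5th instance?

The 5th occurrence is 4 intervals after the first: 4 × 10 = 40 days after Jun 23, 2055.
Jun has 30 days — 7 days to the end of Jun leaves 33.
Jul has 31 days (2 left).
2 days into Aug → Aug 2, 2055.

Aug 2, 2055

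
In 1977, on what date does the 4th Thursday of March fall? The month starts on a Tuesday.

March 24, 1977

March 1977 begins on a Tuesday, so the first Thursday is March 3 (2 days later).
The 4th Thursday is 3 weeks later: 3 + 21 = 24.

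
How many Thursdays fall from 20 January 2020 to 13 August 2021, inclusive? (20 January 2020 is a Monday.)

82

20 January 2020 is a Monday; the first Thursday on or after it is 23 January 2020 (3 days later).
From 23 January 2020 to 13 August 2021: 343 + 225 = 568 days (rest of 2020, to 13 August 2021 in 2021).
568 ÷ 7 = 81 full weeks with remainder 1, so 81 more Thursdays after the first → 82.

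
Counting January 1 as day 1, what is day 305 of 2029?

January has 31 days (305 − 31 = 274 remain).
February has 28 days (274 − 28 = 246 remain).
March has 31 days (246 − 31 = 215 remain).
April has 30 days (215 − 30 = 185 remain).
May has 31 days (185 − 31 = 154 remain).
June has 30 days (154 − 30 = 124 remain).
July has 31 days (124 − 31 = 93 remain).
August has 31 days (93 − 31 = 62 remain).
September has 30 days (62 − 30 = 32 remain).
October has 31 days (32 − 31 = 1 remain).
1 into November → November 1.

November 1, 2029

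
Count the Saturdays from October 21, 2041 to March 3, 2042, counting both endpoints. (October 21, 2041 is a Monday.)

19

October 21, 2041 is a Monday; the first Saturday on or after it is October 26, 2041 (5 days later).
From October 26, 2041 to March 3, 2042: 5 + 30 + 31 + 31 + 28 + 3 = 128 days (rest of October, November, December, January, February, March).
128 ÷ 7 = 18 full weeks with remainder 2, so 18 more Saturdays after the first → 19.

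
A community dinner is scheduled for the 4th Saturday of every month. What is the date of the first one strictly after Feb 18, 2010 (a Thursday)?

Feb 2010 starts on a Monday; its first Saturday is the 6th, so the 4th Saturday is the 27th — Feb 27, 2010.
Feb 27, 2010 is after Feb 18, 2010, so that is the next one.

Feb 27, 2010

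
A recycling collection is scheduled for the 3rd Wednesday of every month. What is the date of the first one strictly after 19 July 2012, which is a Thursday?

15 August 2012

July 2012 starts on a Sunday; its first Wednesday is the 4th, so the 3rd Wednesday is the 18th — 18 July 2012.
That is not after 19 July 2012, so look at August 2012.
August 2012 starts on a Wednesday; its first Wednesday is the 1st, so the 3rd Wednesday is the 15th — 15 August 2012.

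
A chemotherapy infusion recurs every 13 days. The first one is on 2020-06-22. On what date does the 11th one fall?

The 11th occurrence is 10 intervals after the first: 10 × 13 = 130 days after 2020-06-22.
June has 30 days — 8 days to the end of June leaves 122.
July has 31 days (91 left).
August has 31 days (60 left).
September has 30 days (30 left).
30 days into October → 2020-10-30.

2020-10-30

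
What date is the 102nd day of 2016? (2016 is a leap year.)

11 April 2016

January has 31 days (102 − 31 = 71 remain).
February has 29 days (71 − 29 = 42 remain).
March has 31 days (42 − 31 = 11 remain).
11 into April → April 11.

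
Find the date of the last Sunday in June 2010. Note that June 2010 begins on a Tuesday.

June 27, 2010

June 2010 begins on a Tuesday, so the first Sunday is June 6 (5 days later).
June 2010 has 30 days. Adding weeks: 6, 13, 20, 27 — the last one ≤ 30 is the 27th.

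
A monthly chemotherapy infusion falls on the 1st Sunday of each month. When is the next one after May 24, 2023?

June 4, 2023

May 2023 starts on a Monday, so its 1st Sunday is May 7, 2023 (6 days in).
That is not after May 24, 2023, so look at June 2023.
June 2023 starts on a Thursday, so its 1st Sunday is June 4, 2023 (3 days in).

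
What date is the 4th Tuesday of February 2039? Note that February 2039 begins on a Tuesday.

February 2039 begins on a Tuesday, so the first Tuesday is February 1.
The 4th Tuesday is 3 weeks later: 1 + 21 = 22.

2039-02-22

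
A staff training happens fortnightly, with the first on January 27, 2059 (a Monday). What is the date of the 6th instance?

April 7, 2059

The 6th occurrence is 5 intervals after the first: 5 × 14 = 70 days after January 27, 2059.
January has 31 days — 4 days to the end of January leaves 66.
February has 28 days (38 left).
March has 31 days (7 left).
7 days into April → April 7, 2059.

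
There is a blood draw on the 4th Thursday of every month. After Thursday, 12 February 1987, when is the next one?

26 February 1987

February 1987 starts on a Sunday; its first Thursday is the 5th, so the 4th Thursday is the 26th — 26 February 1987.
26 February 1987 is after 12 February 1987, so that is the next one.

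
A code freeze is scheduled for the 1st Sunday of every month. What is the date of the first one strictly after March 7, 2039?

April 3, 2039

March 2039 starts on a Tuesday, so its 1st Sunday is March 6, 2039 (5 days in).
That is not after March 7, 2039, so look at April 2039.
April 2039 starts on a Friday, so its 1st Sunday is April 3, 2039 (2 days in).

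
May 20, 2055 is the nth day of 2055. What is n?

Days in months before May: 31 + 28 + 31 + 30 = 120.
Plus 20 days into May → day 140.

140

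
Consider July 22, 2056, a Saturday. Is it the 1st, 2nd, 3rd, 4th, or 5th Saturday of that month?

4th

Day 22 falls in week ⌈22/7⌉ of the month.
Days 1–7 hold the 1st Saturday, 8–14 the 2nd, 15–21 the 3rd, 22–28 the 4th, 29–31 the 5th.
22 is in the range for the 4th.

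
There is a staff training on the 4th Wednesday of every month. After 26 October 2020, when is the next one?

October 2020 starts on a Thursday; its first Wednesday is the 7th, so the 4th Wednesday is the 28th — 28 October 2020.
28 October 2020 is after 26 October 2020, so that is the next one.

28 October 2020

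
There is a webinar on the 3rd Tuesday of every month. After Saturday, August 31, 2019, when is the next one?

September 17, 2019

August 2019 starts on a Thursday; its first Tuesday is the 6th, so the 3rd Tuesday is the 20th — August 20, 2019.
That is not after August 31, 2019, so look at September 2019.
September 2019 starts on a Sunday; its first Tuesday is the 3rd, so the 3rd Tuesday is the 17th — September 17, 2019.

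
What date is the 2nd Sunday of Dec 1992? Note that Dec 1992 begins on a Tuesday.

Dec 1992 begins on a Tuesday, so the first Sunday is Dec 6 (5 days later).
The 2nd Sunday is 1 weeks later: 6 + 7 = 13.

Dec 13, 1992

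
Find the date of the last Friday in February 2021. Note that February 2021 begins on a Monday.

February 2021 begins on a Monday, so the first Friday is February 5 (4 days later).
February 2021 has 28 days. Adding weeks: 5, 12, 19, 26 — the last one ≤ 28 is the 26th.

26 February 2021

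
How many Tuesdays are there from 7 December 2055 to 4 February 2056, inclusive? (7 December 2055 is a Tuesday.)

9

7 December 2055 is a Tuesday; the first Tuesday on or after it is 7 December 2055.
From 7 December 2055 to 4 February 2056: 24 + 31 + 4 = 59 days (rest of December, January, February).
59 ÷ 7 = 8 full weeks with remainder 3, so 8 more Tuesdays after the first → 9.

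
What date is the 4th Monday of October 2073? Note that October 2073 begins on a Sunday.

2073-10-23

October 2073 begins on a Sunday, so the first Monday is October 2 (1 day later).
The 4th Monday is 3 weeks later: 2 + 21 = 23.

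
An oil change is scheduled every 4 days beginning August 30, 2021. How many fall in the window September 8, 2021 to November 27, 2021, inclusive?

Occurrences land 4·i days after August 30, 2021 for i = 0, 1, 2, …
September 8, 2021 is 9 days after the start; 9 ÷ 4 = 2 remainder 1; since the remainder is 1, round up to i = 3. First occurrence in the window: #4 on September 11, 2021 (3×4 = 12 days in).
November 27, 2021 is 89 days after the start; 89 ÷ 4 = 22 remainder 1. Last occurrence in the window: #23 on November 26, 2021.
Occurrences #4 through #23: 20 in total.

20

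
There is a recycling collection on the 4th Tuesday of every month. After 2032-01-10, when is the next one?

2032-01-27

January 2032 starts on a Thursday; its first Tuesday is the 6th, so the 4th Tuesday is the 27th — 2032-01-27.
2032-01-27 is after 2032-01-10, so that is the next one.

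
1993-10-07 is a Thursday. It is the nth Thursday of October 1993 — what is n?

1st

Day 7 falls in week ⌈7/7⌉ of the month.
Days 1–7 hold the 1st Thursday, 8–14 the 2nd, 15–21 the 3rd, 22–28 the 4th, 29–31 the 5th.
7 is in the range for the 1st.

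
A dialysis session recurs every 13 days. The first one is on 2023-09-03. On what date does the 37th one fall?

The 37th occurrence is 36 intervals after the first: 36 × 13 = 468 days after 2023-09-03.
September has 30 days — 27 days to the end of September leaves 441.
From end of September to end of 2023 is 92 days (349 left).
January has 31 days (318 left).
February has 29 days (289 left).
March has 31 days (258 left).
April has 30 days (228 left).
May has 31 days (197 left).
June has 30 days (167 left).
July has 31 days (136 left).
August has 31 days (105 left).
September has 30 days (75 left).
October has 31 days (44 left).
November has 30 days (14 left).
14 days into December → 2024-12-14.

2024-12-14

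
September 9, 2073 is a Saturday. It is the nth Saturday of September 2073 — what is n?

2nd

Day 9 falls in week ⌈9/7⌉ of the month.
Days 1–7 hold the 1st Saturday, 8–14 the 2nd, 15–21 the 3rd, 22–28 the 4th, 29–31 the 5th.
9 is in the range for the 2nd.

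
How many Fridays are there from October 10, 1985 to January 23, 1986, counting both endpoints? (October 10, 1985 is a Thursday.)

October 10, 1985 is a Thursday; the first Friday on or after it is October 11, 1985 (1 day later).
From October 11, 1985 to January 23, 1986: 20 + 30 + 31 + 23 = 104 days (rest of October, November, December, January).
104 ÷ 7 = 14 full weeks with remainder 6, so 14 more Fridays after the first → 15.

15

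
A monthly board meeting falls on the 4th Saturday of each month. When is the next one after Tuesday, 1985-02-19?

February 1985 starts on a Friday; its first Saturday is the 2nd, so the 4th Saturday is the 23rd — 1985-02-23.
1985-02-23 is after 1985-02-19, so that is the next one.

1985-02-23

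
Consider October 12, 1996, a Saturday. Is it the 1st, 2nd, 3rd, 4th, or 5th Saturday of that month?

2nd

Day 12 falls in week ⌈12/7⌉ of the month.
Days 1–7 hold the 1st Saturday, 8–14 the 2nd, 15–21 the 3rd, 22–28 the 4th, 29–31 the 5th.
12 is in the range for the 2nd.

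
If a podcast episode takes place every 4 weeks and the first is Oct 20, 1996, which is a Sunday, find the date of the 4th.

Jan 12, 1997

The 4th occurrence is 3 intervals after the first: 3 × 28 = 84 days after Oct 20, 1996.
Oct has 31 days — 11 days to the end of Oct leaves 73.
Nov has 30 days (43 left).
Dec has 31 days (12 left).
12 days into Jan → Jan 12, 1997.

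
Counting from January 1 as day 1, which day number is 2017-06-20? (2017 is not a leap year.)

Days in months before June: 31 + 28 + 31 + 30 + 31 = 151.
Plus 20 days into June → day 171.

171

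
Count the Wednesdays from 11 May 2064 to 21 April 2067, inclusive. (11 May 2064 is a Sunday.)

154

11 May 2064 is a Sunday; the first Wednesday on or after it is 14 May 2064 (3 days later).
From 14 May 2064 to 21 April 2067: 231 + 365 + 365 + 111 = 1072 days (rest of 2064, 2065, 2066, to 21 April 2067 in 2067).
1072 ÷ 7 = 153 full weeks with remainder 1, so 153 more Wednesdays after the first → 154.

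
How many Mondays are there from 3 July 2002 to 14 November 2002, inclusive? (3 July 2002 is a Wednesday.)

3 July 2002 is a Wednesday; the first Monday on or after it is 8 July 2002 (5 days later).
From 8 July 2002 to 14 November 2002: 23 + 31 + 30 + 31 + 14 = 129 days (rest of July, August, September, October, November).
129 ÷ 7 = 18 full weeks with remainder 3, so 18 more Mondays after the first → 19.

19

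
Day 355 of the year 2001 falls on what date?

21 December 2001

January has 31 days (355 − 31 = 324 remain).
February has 28 days (324 − 28 = 296 remain).
March has 31 days (296 − 31 = 265 remain).
April has 30 days (265 − 30 = 235 remain).
May has 31 days (235 − 31 = 204 remain).
June has 30 days (204 − 30 = 174 remain).
July has 31 days (174 − 31 = 143 remain).
August has 31 days (143 − 31 = 112 remain).
September has 30 days (112 − 30 = 82 remain).
October has 31 days (82 − 31 = 51 remain).
November has 30 days (51 − 30 = 21 remain).
21 into December → December 21.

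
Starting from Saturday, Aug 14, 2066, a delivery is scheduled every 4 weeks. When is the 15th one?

Sep 10, 2067

The 15th occurrence is 14 intervals after the first: 14 × 28 = 392 days after Aug 14, 2066.
Aug has 31 days — 17 days to the end of Aug leaves 375.
Sep has 30 days (345 left).
Oct has 31 days (314 left).
Nov has 30 days (284 left).
Dec has 31 days (253 left).
Jan has 31 days (222 left).
Feb has 28 days (194 left).
Mar has 31 days (163 left).
Apr has 30 days (133 left).
May has 31 days (102 left).
Jun has 30 days (72 left).
Jul has 31 days (41 left).
Aug has 31 days (10 left).
10 days into Sep → Sep 10, 2067.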